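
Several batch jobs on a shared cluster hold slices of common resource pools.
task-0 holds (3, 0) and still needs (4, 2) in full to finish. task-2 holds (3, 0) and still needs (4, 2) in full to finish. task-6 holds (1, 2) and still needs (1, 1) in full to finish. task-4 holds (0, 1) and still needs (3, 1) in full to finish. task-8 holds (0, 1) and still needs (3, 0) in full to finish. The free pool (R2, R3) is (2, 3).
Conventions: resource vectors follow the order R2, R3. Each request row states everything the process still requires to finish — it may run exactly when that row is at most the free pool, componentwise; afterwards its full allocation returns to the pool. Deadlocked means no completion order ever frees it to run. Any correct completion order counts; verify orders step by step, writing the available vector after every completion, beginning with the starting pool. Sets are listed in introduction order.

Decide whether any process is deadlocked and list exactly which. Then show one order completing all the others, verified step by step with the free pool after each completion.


Deadlocked set: task-0 and task-2.
Key observation: the pool after task-6, task-8, task-4 is (3, 7); every surviving request exceeds it in R2, so progress ends there.
One completion order for the rest: task-6, task-8, task-4. Walking it through:
  pool = (2, 3)
  run task-6 (needs (1, 1), free (2, 3)); after release of (1, 2) the pool is (3, 5)
  run task-8 (needs (3, 0), free (3, 5)); after release of (0, 1) the pool is (3, 6)
  run task-4 (needs (3, 1), free (3, 6)); after release of (0, 1) the pool is (3, 7)
The stuck group stays short no matter what:
  blocked: task-0 wants (4, 2), pool (3, 7) — not enough R2
  blocked: task-2 wants (4, 2), pool (3, 7) — not enough R2


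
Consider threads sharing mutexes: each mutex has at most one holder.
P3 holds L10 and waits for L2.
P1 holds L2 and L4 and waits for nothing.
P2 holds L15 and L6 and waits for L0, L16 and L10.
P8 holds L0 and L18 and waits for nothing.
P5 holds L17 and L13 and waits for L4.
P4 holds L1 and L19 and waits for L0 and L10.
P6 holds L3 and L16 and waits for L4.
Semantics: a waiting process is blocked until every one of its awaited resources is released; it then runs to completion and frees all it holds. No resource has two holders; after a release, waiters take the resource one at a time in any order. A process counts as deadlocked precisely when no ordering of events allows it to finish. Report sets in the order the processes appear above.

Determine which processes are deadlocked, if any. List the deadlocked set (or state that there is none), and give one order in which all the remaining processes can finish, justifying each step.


Nothing here is deadlocked.
Key observation: the wait graph is acyclic; completion cascades from the unblocked processes through everyone else.
A valid finishing order for the others: P1, P3, P6, P5, P8, P4, P2.
Walking it through:
  P1 waits on nothing -> runs at once and releases L2 and L4
  P3: everything it awaited (L2) is free; runs, freeing L10
  P6: everything it awaited (L4) is free; runs, freeing L3 and L16
  P5: everything it awaited (L4) is free; runs, freeing L17 and L13
  P8 waits on nothing -> runs at once and releases L0 and L18
  P4: everything it awaited (L0 and L10) is free; runs, freeing L1 and L19
  P2: everything it awaited (L0, L16 and L10) is free; runs, freeing L15 and L6


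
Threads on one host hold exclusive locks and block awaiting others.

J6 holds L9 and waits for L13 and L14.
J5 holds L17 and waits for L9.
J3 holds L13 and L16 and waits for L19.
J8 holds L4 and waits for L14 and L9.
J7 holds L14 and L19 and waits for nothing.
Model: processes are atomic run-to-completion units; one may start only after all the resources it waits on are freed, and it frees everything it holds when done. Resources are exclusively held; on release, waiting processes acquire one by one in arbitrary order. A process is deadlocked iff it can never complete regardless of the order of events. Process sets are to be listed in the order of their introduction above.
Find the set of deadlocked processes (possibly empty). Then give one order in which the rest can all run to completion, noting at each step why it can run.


Nothing here is deadlocked.
Key observation: the waits form no ring: some process can always run, and its releases unblock the others one by one.
A valid finishing order for the others: J7, J3, J6, J8, J5.
Walking it through:
  J7 waits on nothing -> runs at once and releases L14 and L19
  J3: everything it awaited (L19) is free; runs, freeing L13 and L16
  J6: everything it awaited (L13 and L14) is free; runs, freeing L9
  J8: everything it awaited (L14 and L9) is free; runs, freeing L4
  J5: everything it awaited (L9) is free; runs, freeing L17


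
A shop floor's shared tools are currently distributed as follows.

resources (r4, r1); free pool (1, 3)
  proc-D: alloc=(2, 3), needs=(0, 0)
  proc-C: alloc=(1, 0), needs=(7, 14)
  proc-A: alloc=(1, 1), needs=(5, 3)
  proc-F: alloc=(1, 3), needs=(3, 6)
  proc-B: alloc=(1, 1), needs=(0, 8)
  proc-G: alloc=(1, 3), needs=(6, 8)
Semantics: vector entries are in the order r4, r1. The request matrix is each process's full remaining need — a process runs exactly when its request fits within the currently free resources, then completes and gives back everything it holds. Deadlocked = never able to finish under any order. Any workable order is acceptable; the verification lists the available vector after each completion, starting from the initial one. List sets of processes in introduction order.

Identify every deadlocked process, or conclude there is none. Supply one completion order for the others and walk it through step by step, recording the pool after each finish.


Nothing here is deadlocked.
Key observation: no deadlock: proc-D fits now, and the freed resources carry the rest through.
The rest can finish in the order proc-D, proc-F, proc-B, proc-A, proc-G, proc-C. Verifying each step:
  pool = (1, 3)
  run proc-D (needs (0, 0), free (1, 3)); after release of (2, 3) the pool is (3, 6)
  run proc-F (needs (3, 6), free (3, 6)); after release of (1, 3) the pool is (4, 9)
  run proc-B (needs (0, 8), free (4, 9)); after release of (1, 1) the pool is (5, 10)
  run proc-A (needs (5, 3), free (5, 10)); after release of (1, 1) the pool is (6, 11)
  run proc-G (needs (6, 8), free (6, 11)); after release of (1, 3) the pool is (7, 14)
  run proc-C (needs (7, 14), free (7, 14)); after release of (1, 0) the pool is (8, 14)


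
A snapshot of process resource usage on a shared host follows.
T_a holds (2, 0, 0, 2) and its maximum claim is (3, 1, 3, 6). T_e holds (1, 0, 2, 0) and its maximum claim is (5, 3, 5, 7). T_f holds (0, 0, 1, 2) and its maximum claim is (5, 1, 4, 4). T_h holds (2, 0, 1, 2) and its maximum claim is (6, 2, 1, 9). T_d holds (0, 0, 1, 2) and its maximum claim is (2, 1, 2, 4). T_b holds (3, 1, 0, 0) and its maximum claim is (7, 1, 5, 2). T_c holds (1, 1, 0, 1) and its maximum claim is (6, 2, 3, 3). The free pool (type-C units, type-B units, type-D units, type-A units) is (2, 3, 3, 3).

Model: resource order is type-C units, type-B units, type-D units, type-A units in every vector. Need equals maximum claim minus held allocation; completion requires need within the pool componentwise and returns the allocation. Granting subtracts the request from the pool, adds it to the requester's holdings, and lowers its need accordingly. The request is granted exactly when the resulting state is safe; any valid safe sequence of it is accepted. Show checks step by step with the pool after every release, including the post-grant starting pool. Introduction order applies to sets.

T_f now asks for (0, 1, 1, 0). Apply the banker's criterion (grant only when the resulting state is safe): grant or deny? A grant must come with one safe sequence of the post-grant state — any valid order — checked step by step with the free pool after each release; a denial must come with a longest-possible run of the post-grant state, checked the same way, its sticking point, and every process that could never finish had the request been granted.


GRANT — the state after the grant stays safe, e.g. via T_d, T_a, T_h, T_f, T_b, T_e, T_c.
Key observation: the transfer keeps a workable pool ((2, 2, 2, 3)); T_d starts the safe sequence.
Step-by-step check of the post-grant state:
  pool = (2, 2, 2, 3)
  T_d needs (2, 1, 1, 2) <= (2, 2, 2, 3) -> finishes; pool += (0, 0, 1, 2) = (2, 2, 3, 5)
  T_a needs (1, 1, 3, 4) <= (2, 2, 3, 5) -> finishes; pool += (2, 0, 0, 2) = (4, 2, 3, 7)
  T_h needs (4, 2, 0, 7) <= (4, 2, 3, 7) -> finishes; pool += (2, 0, 1, 2) = (6, 2, 4, 9)
  T_f needs (5, 0, 2, 2) <= (6, 2, 4, 9) -> finishes; pool += (0, 1, 2, 2) = (6, 3, 6, 11)
  T_b needs (4, 0, 5, 2) <= (6, 3, 6, 11) -> finishes; pool += (3, 1, 0, 0) = (9, 4, 6, 11)
  T_e needs (4, 3, 3, 7) <= (9, 4, 6, 11) -> finishes; pool += (1, 0, 2, 0) = (10, 4, 8, 11)
  T_c needs (5, 1, 3, 2) <= (10, 4, 8, 11) -> finishes; pool += (1, 1, 0, 1) = (11, 5, 8, 12)


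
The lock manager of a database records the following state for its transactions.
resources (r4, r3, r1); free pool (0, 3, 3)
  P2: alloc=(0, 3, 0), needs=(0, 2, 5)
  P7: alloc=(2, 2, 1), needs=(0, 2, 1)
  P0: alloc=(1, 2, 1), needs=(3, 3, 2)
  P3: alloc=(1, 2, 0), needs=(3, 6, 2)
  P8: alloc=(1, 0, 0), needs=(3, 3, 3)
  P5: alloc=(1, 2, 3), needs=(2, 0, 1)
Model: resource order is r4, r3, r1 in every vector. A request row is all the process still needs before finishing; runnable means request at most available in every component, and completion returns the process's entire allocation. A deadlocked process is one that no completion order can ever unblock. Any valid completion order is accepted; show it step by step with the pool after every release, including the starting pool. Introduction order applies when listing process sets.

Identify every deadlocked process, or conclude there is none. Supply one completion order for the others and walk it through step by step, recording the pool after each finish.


Nothing here is deadlocked.
Key observation: no deadlock: P7 fits now, and the freed resources carry the rest through.
The rest can finish in the order P7, P5, P8, P3, P2, P0. Check, step by step:
  pool = (0, 3, 3)
  P7 needs (0, 2, 1) <= (0, 3, 3) -> finishes; pool += (2, 2, 1) = (2, 5, 4)
  P5 needs (2, 0, 1) <= (2, 5, 4) -> finishes; pool += (1, 2, 3) = (3, 7, 7)
  P8 needs (3, 3, 3) <= (3, 7, 7) -> finishes; pool += (1, 0, 0) = (4, 7, 7)
  P3 needs (3, 6, 2) <= (4, 7, 7) -> finishes; pool += (1, 2, 0) = (5, 9, 7)
  P2 needs (0, 2, 5) <= (5, 9, 7) -> finishes; pool += (0, 3, 0) = (5, 12, 7)
  P0 needs (3, 3, 2) <= (5, 12, 7) -> finishes; pool += (1, 2, 1) = (6, 14, 8)


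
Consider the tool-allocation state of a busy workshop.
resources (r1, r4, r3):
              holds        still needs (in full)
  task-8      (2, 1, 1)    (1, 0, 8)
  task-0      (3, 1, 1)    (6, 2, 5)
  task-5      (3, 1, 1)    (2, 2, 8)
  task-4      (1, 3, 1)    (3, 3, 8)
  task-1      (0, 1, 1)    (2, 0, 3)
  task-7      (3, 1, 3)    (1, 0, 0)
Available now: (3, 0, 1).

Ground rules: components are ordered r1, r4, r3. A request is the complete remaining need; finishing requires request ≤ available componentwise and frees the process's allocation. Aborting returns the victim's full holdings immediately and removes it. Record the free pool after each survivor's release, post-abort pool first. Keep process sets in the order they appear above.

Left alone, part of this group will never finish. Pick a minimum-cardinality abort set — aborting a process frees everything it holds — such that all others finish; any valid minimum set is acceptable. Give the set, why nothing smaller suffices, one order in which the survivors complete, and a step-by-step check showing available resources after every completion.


The answer: abort task-8 and task-5.
Key observation: task-4 could never have finished before the abort; with (5, 2, 2) returned by task-8 and task-5, it fits at step 4.
Why nothing smaller works — every single abort fails: task-8 alone leaves task-5 blocked (short on r3); task-0 alone leaves task-8 blocked (short on r3); task-5 alone leaves task-8 blocked (short on r3); task-4 alone leaves task-8 blocked (short on r3); task-1 alone leaves task-8 blocked (short on r3); task-7 alone leaves task-8 blocked (short on r3).
Survivors finish in the order: task-7, task-1, task-0, task-4. Walking it through (pool after the aborts first):
  pool = (8, 2, 3)
  task-7 needs (1, 0, 0) <= (8, 2, 3) -> finishes; pool += (3, 1, 3) = (11, 3, 6)
  task-1 needs (2, 0, 3) <= (11, 3, 6) -> finishes; pool += (0, 1, 1) = (11, 4, 7)
  task-0 needs (6, 2, 5) <= (11, 4, 7) -> finishes; pool += (3, 1, 1) = (14, 5, 8)
  task-4 needs (3, 3, 8) <= (14, 5, 8) -> finishes; pool += (1, 3, 1) = (15, 8, 9)


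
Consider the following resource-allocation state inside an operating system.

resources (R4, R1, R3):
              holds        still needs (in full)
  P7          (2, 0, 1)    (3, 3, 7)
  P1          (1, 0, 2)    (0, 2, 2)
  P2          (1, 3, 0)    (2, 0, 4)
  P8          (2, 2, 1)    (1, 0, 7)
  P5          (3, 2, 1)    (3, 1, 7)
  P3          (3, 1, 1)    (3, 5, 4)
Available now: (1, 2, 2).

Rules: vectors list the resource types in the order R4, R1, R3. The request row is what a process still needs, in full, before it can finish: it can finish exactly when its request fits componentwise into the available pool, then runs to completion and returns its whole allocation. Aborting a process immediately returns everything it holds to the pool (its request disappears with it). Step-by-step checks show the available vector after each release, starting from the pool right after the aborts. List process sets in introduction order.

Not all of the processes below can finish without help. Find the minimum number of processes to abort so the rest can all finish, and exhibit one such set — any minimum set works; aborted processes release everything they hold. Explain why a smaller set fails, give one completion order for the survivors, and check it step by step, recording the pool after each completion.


The answer: abort P8 and P5.
Key observation: P7 had no path to completion before; after the abort of P8 and P5 ((5, 4, 2) returned), step 4 is where it fits.
Why nothing smaller works — every single abort fails: P7 alone leaves P8 blocked (short on R3); P1 alone leaves P7 blocked (short on R3); P2 alone leaves P7 blocked (short on R3); P8 alone leaves P7 blocked (short on R3); P5 alone leaves P7 blocked (short on R3); P3 alone leaves P7 blocked (short on R3).
One survivor order: P3, P1, P2, P7. Check, step by step (post-abort pool first):
  pool = (6, 6, 4)
  P3 needs (3, 5, 4) <= (6, 6, 4) -> finishes; pool += (3, 1, 1) = (9, 7, 5)
  P1 needs (0, 2, 2) <= (9, 7, 5) -> finishes; pool += (1, 0, 2) = (10, 7, 7)
  P2 needs (2, 0, 4) <= (10, 7, 7) -> finishes; pool += (1, 3, 0) = (11, 10, 7)
  P7 needs (3, 3, 7) <= (11, 10, 7) -> finishes; pool += (2, 0, 1) = (13, 10, 8)


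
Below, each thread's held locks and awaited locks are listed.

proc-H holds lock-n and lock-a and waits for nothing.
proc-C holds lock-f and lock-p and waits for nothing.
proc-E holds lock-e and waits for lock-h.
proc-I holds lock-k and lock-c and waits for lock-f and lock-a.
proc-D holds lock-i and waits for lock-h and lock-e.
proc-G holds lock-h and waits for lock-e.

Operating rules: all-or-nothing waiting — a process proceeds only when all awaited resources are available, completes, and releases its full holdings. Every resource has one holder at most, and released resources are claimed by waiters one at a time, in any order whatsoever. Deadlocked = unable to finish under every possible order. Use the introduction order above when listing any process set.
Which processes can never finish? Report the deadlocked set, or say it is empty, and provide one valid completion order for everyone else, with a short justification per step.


Deadlocked: proc-E, proc-D and proc-G.
Key observation: along proc-E -> proc-G -> proc-E, each member waits on what the next one holds — a deadlock; proc-D waits into the deadlock from upstream.
A valid finishing order for the others: proc-H, proc-C, proc-I.
Step-by-step check:
  proc-H waits on nothing -> runs at once and releases lock-n and lock-a
  proc-C waits on nothing -> runs at once and releases lock-f and lock-p
  run proc-I (all its waits — lock-f and lock-a — are resolved); releases lock-k and lock-c


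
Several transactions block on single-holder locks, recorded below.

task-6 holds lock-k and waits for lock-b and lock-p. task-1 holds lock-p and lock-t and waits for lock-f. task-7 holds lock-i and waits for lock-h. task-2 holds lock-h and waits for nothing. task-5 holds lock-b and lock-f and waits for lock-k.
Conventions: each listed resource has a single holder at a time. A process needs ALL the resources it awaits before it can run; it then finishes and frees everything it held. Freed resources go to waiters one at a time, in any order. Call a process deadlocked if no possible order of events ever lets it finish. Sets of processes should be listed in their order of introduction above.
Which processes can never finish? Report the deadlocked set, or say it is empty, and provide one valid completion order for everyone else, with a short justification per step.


Deadlocked: task-6, task-1 and task-5.
Key observation: the cycle task-6 -> task-1 -> task-5 -> task-6 can never break — each member waits on the next; no other process is dragged down with it.
The rest can finish in the order task-2, task-7.
Check, step by step:
  run task-2 (it waits on nothing); releases lock-h
  run task-7 (all its waits — lock-h — are resolved); releases lock-i


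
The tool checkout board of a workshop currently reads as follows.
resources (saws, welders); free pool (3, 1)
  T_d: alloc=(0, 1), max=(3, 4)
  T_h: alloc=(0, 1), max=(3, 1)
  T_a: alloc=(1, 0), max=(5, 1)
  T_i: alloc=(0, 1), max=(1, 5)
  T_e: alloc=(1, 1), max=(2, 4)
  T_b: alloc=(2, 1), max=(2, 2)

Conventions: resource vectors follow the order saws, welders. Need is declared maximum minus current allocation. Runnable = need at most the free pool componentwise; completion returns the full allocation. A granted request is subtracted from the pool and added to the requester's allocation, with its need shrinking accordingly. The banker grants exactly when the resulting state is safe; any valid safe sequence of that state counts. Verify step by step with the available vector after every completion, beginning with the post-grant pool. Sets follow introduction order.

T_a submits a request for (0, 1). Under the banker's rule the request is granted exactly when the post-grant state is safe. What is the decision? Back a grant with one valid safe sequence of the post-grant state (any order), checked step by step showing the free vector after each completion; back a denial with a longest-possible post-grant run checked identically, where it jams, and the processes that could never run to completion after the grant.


GRANT — the state after the grant stays safe, e.g. via T_h, T_b, T_a, T_d, T_e, T_i.
Key observation: even at the reduced pool (3, 0), T_h fits immediately, so safety survives the grant.
Check on the post-grant state, step by step:
  pool = (3, 0)
  T_h needs (3, 0) <= (3, 0) -> finishes; pool += (0, 1) = (3, 1)
  T_b needs (0, 1) <= (3, 1) -> finishes; pool += (2, 1) = (5, 2)
  T_a needs (4, 0) <= (5, 2) -> finishes; pool += (1, 1) = (6, 3)
  T_d needs (3, 3) <= (6, 3) -> finishes; pool += (0, 1) = (6, 4)
  T_e needs (1, 3) <= (6, 4) -> finishes; pool += (1, 1) = (7, 5)
  T_i needs (1, 4) <= (7, 5) -> finishes; pool += (0, 1) = (7, 6)


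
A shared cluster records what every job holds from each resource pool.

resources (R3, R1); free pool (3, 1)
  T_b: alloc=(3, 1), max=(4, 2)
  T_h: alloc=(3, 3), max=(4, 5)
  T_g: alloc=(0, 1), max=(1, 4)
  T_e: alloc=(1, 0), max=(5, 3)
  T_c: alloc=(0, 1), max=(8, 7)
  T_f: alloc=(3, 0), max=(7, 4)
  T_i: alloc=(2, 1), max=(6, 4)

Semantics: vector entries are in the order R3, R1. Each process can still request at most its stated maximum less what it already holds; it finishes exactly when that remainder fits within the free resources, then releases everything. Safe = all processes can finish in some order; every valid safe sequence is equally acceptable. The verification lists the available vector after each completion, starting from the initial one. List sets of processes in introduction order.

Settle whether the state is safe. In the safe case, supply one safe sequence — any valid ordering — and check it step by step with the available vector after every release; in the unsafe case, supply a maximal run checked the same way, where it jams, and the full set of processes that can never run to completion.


SAFE — a valid safe sequence is T_b, T_h, T_f, T_i, T_g, T_e, T_c.
Key observation: at T_b the run first touches a limit — (1, 1) against (3, 1), exact on a resource it actually requests.
Check, step by step:
  pool = (3, 1)
  run T_b (needs (1, 1), free (3, 1)); after release of (3, 1) the pool is (6, 2)
  run T_h (needs (1, 2), free (6, 2)); after release of (3, 3) the pool is (9, 5)
  run T_f (needs (4, 4), free (9, 5)); after release of (3, 0) the pool is (12, 5)
  run T_i (needs (4, 3), free (12, 5)); after release of (2, 1) the pool is (14, 6)
  run T_g (needs (1, 3), free (14, 6)); after release of (0, 1) the pool is (14, 7)
  run T_e (needs (4, 3), free (14, 7)); after release of (1, 0) the pool is (15, 7)
  run T_c (needs (8, 6), free (15, 7)); after release of (0, 1) the pool is (15, 8)


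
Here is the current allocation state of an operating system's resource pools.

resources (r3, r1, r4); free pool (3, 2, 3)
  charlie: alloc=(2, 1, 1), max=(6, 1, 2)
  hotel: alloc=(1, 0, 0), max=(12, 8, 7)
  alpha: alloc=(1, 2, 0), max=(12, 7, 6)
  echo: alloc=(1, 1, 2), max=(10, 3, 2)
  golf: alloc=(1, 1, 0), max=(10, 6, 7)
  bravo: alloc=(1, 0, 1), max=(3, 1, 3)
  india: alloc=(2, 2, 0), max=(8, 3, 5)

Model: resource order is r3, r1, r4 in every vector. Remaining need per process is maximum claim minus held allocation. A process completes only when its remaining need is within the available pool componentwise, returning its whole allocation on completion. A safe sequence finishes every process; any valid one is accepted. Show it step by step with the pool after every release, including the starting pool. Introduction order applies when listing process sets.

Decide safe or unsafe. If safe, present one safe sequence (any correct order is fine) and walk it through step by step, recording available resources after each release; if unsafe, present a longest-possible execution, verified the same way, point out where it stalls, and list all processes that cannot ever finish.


UNSAFE.
Key observation: no order helps: past bravo, charlie, india, the free pool tops out at (8, 5, 5), below what each blocked process needs in r3.
The run bravo, charlie, india cannot be extended any further. Walking it through:
  pool = (3, 2, 3)
  bravo: need (2, 1, 2) fits (3, 2, 3); releases (1, 0, 1), pool now (4, 2, 4)
  charlie: need (4, 0, 1) fits (4, 2, 4); releases (2, 1, 1), pool now (6, 3, 5)
  india: need (6, 1, 5) fits (6, 3, 5); releases (2, 2, 0), pool now (8, 5, 5)
  hotel still needs (11, 8, 7) but only (8, 5, 5) is free — short on r3, r1 and r4
  alpha still needs (11, 5, 6) but only (8, 5, 5) is free — short on r3 and r4
  echo still needs (9, 2, 0) but only (8, 5, 5) is free — short on r3
  golf still needs (9, 5, 7) but only (8, 5, 5) is free — short on r3 and r4
Permanently blocked: hotel, alpha, echo and golf.


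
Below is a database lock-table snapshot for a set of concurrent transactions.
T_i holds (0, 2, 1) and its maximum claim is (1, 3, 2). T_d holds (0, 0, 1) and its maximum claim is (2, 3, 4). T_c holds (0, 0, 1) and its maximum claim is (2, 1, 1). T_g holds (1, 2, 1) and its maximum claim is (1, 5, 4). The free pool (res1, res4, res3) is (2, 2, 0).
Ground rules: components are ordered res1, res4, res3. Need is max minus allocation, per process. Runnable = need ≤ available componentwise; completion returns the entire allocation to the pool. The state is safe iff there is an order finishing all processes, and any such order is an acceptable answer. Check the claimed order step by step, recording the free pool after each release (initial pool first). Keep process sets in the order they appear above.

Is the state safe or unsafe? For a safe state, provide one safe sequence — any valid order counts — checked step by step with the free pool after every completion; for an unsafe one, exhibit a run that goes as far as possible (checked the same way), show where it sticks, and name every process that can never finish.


UNSAFE — no complete ordering exists.
Key observation: no order helps: past T_c, T_i, the free pool tops out at (2, 4, 2), below what each blocked process needs in res3.
Going as far as possible: T_c, T_i; after that, nothing fits. Check, step by step:
  pool = (2, 2, 0)
  run T_c (needs (2, 1, 0), free (2, 2, 0)); after release of (0, 0, 1) the pool is (2, 2, 1)
  run T_i (needs (1, 1, 1), free (2, 2, 1)); after release of (0, 2, 1) the pool is (2, 4, 2)
  T_d cannot run: need (2, 3, 3) vs free (2, 4, 2) (insufficient res3)
  T_g cannot run: need (0, 3, 3) vs free (2, 4, 2) (insufficient res3)
Permanently blocked: T_d and T_g.


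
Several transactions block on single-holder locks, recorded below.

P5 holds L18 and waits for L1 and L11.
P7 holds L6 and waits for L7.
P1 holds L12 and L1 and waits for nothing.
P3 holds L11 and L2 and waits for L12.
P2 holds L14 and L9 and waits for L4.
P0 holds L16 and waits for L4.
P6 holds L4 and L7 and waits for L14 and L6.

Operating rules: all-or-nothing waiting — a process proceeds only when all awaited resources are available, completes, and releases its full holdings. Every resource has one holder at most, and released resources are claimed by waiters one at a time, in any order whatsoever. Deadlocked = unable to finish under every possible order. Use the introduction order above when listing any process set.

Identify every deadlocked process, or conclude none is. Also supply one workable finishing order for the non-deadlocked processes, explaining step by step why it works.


The deadlocked set is P7, P2, P0 and P6.
Key observation: the waits loop around P7 -> P6 -> P7 with no way out; P2 is caught in further circular waits and P0 waits into the deadlock from upstream.
One completion order for the rest: P1, P3, P5.
Walking it through:
  run P1 (it waits on nothing); releases L12 and L1
  P3 waits on L12 — all released -> runs and releases L11 and L2
  P5 waits on L1 and L11 — all released -> runs and releases L18


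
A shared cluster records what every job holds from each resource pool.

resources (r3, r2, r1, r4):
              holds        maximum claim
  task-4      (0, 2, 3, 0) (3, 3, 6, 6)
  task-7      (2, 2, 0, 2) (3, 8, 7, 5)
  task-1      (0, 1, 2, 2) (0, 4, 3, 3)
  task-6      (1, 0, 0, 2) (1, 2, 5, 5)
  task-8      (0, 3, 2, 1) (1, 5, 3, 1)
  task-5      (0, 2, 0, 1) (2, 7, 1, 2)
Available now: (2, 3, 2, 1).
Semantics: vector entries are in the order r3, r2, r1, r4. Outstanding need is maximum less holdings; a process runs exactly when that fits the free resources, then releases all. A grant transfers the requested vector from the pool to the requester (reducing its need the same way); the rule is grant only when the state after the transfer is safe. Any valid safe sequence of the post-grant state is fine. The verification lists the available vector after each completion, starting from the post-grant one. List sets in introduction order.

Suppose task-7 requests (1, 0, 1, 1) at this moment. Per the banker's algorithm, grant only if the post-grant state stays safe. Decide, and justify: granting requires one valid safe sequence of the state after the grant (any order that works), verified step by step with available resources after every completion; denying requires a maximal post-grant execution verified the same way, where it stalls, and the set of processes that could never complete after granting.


DENY — the pretend-granted state is unsafe.
Key observation: after task-8, task-1, task-6, task-5 the pool peaks at (2, 9, 5, 6), and each blocked process is short somewhere: task-4 on r3; task-7 on r1.
After a pretend grant, a maximal execution: task-8, task-1, task-6, task-5 — then nothing else fits. Walking it through:
  pool = (1, 3, 1, 0)
  run task-8 (needs (1, 2, 1, 0), free (1, 3, 1, 0)); after release of (0, 3, 2, 1) the pool is (1, 6, 3, 1)
  run task-1 (needs (0, 3, 1, 1), free (1, 6, 3, 1)); after release of (0, 1, 2, 2) the pool is (1, 7, 5, 3)
  run task-6 (needs (0, 2, 5, 3), free (1, 7, 5, 3)); after release of (1, 0, 0, 2) the pool is (2, 7, 5, 5)
  run task-5 (needs (2, 5, 1, 1), free (2, 7, 5, 5)); after release of (0, 2, 0, 1) the pool is (2, 9, 5, 6)
  task-4 cannot run: need (3, 1, 3, 6) vs free (2, 9, 5, 6) (insufficient r3)
  task-7 cannot run: need (0, 6, 6, 2) vs free (2, 9, 5, 6) (insufficient r1)
Had the request been granted, task-4 and task-7 could never finish.


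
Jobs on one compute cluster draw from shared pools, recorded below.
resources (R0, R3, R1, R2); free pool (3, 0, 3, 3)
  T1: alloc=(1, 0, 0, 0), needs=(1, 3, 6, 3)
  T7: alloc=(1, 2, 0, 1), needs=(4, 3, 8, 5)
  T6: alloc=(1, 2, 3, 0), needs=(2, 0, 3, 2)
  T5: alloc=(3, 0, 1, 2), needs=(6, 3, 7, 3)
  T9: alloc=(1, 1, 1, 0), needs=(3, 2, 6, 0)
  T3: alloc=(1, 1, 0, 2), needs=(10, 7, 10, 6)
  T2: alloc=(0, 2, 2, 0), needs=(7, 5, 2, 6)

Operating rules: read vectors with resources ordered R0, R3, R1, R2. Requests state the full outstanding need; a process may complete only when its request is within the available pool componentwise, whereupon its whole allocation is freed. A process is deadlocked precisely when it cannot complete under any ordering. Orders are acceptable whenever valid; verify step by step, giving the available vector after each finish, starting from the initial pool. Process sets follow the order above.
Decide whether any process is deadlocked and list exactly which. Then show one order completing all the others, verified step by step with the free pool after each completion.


Nothing here is deadlocked.
Key observation: beginning at T6, releases accumulate fast enough that every process eventually fits.
One completion order for the rest: T6, T9, T1, T5, T7, T2, T3. Walking it through:
  pool = (3, 0, 3, 3)
  run T6 (needs (2, 0, 3, 2), free (3, 0, 3, 3)); after release of (1, 2, 3, 0) the pool is (4, 2, 6, 3)
  run T9 (needs (3, 2, 6, 0), free (4, 2, 6, 3)); after release of (1, 1, 1, 0) the pool is (5, 3, 7, 3)
  run T1 (needs (1, 3, 6, 3), free (5, 3, 7, 3)); after release of (1, 0, 0, 0) the pool is (6, 3, 7, 3)
  run T5 (needs (6, 3, 7, 3), free (6, 3, 7, 3)); after release of (3, 0, 1, 2) the pool is (9, 3, 8, 5)
  run T7 (needs (4, 3, 8, 5), free (9, 3, 8, 5)); after release of (1, 2, 0, 1) the pool is (10, 5, 8, 6)
  run T2 (needs (7, 5, 2, 6), free (10, 5, 8, 6)); after release of (0, 2, 2, 0) the pool is (10, 7, 10, 6)
  run T3 (needs (10, 7, 10, 6), free (10, 7, 10, 6)); after release of (1, 1, 0, 2) the pool is (11, 8, 10, 8)


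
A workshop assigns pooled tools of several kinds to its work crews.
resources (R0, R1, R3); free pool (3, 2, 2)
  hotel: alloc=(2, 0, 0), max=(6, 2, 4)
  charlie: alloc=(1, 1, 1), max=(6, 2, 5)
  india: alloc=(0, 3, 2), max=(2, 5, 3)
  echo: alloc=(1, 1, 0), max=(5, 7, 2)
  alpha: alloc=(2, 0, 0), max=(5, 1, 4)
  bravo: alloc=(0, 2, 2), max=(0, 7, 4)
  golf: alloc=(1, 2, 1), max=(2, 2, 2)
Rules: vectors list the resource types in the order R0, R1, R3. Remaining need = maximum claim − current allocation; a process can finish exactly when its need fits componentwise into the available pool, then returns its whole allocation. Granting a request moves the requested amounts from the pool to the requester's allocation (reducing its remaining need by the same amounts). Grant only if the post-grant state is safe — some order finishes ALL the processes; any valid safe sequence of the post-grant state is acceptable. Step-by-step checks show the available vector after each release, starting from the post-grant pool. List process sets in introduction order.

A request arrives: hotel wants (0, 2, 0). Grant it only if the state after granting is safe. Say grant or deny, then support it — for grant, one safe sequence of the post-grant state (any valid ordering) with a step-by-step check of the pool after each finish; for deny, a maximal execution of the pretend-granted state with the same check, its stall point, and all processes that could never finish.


GRANT: granting preserves safety; a valid post-grant sequence is golf, india, alpha, hotel, bravo, echo, charlie.
Key observation: with (3, 0, 2) left after the transfer, golf can run at once — the state stays safe.
Step-by-step check of the post-grant state:
  pool = (3, 0, 2)
  run golf (needs (1, 0, 1), free (3, 0, 2)); after release of (1, 2, 1) the pool is (4, 2, 3)
  run india (needs (2, 2, 1), free (4, 2, 3)); after release of (0, 3, 2) the pool is (4, 5, 5)
  run alpha (needs (3, 1, 4), free (4, 5, 5)); after release of (2, 0, 0) the pool is (6, 5, 5)
  run hotel (needs (4, 0, 4), free (6, 5, 5)); after release of (2, 2, 0) the pool is (8, 7, 5)
  run bravo (needs (0, 5, 2), free (8, 7, 5)); after release of (0, 2, 2) the pool is (8, 9, 7)
  run echo (needs (4, 6, 2), free (8, 9, 7)); after release of (1, 1, 0) the pool is (9, 10, 7)
  run charlie (needs (5, 1, 4), free (9, 10, 7)); after release of (1, 1, 1) the pool is (10, 11, 8)


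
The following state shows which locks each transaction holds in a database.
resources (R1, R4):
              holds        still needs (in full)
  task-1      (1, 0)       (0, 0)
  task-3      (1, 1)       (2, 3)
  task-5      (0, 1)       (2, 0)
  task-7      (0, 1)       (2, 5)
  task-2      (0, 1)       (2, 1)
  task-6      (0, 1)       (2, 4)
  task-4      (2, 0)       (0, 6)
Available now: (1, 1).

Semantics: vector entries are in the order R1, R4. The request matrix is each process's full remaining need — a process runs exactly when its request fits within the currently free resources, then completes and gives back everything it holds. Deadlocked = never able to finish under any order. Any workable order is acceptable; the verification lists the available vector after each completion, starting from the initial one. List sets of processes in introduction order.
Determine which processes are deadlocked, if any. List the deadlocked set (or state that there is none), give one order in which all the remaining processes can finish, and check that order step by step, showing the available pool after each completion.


The deadlocked set is empty.
Key observation: task-1 fits the free pool immediately, and its release cascades until everyone finishes.
The rest can finish in the order task-1, task-2, task-5, task-3, task-6, task-7, task-4. Step-by-step check:
  pool = (1, 1)
  run task-1 (needs (0, 0), free (1, 1)); after release of (1, 0) the pool is (2, 1)
  run task-2 (needs (2, 1), free (2, 1)); after release of (0, 1) the pool is (2, 2)
  run task-5 (needs (2, 0), free (2, 2)); after release of (0, 1) the pool is (2, 3)
  run task-3 (needs (2, 3), free (2, 3)); after release of (1, 1) the pool is (3, 4)
  run task-6 (needs (2, 4), free (3, 4)); after release of (0, 1) the pool is (3, 5)
  run task-7 (needs (2, 5), free (3, 5)); after release of (0, 1) the pool is (3, 6)
  run task-4 (needs (0, 6), free (3, 6)); after release of (2, 0) the pool is (5, 6)


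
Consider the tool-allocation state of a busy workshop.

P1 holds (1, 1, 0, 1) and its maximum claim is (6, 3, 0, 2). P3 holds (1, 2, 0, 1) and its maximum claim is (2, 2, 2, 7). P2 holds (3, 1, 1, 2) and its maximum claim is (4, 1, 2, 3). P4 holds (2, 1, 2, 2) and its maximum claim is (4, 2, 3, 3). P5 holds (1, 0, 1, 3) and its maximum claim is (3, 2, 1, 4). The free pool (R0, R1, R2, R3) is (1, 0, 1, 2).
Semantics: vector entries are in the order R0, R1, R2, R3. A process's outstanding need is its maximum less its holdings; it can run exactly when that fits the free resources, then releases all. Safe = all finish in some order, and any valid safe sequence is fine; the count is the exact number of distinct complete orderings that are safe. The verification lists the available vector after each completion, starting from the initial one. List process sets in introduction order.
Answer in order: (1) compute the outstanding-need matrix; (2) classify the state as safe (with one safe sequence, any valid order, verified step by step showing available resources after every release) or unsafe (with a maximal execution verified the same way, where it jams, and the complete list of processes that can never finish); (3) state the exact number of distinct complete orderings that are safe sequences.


(1) Remaining need (order R0, R1, R2, R3):
  P1: (5, 2, 0, 1)
  P3: (1, 0, 2, 6)
  P2: (1, 0, 1, 1)
  P4: (2, 1, 1, 1)
  P5: (2, 2, 0, 1)
(2) The state is SAFE; one workable sequence: P2, P4, P5, P3, P1.
Key observation: P2 is the earliest step where a requested resource binds exactly: need (1, 0, 1, 1), pool (1, 0, 1, 2) at its turn.
Step-by-step check:
  pool = (1, 0, 1, 2)
  P2 needs (1, 0, 1, 1) <= (1, 0, 1, 2) -> finishes; pool += (3, 1, 1, 2) = (4, 1, 2, 4)
  P4 needs (2, 1, 1, 1) <= (4, 1, 2, 4) -> finishes; pool += (2, 1, 2, 2) = (6, 2, 4, 6)
  P5 needs (2, 2, 0, 1) <= (6, 2, 4, 6) -> finishes; pool += (1, 0, 1, 3) = (7, 2, 5, 9)
  P3 needs (1, 0, 2, 6) <= (7, 2, 5, 9) -> finishes; pool += (1, 2, 0, 1) = (8, 4, 5, 10)
  P1 needs (5, 2, 0, 1) <= (8, 4, 5, 10) -> finishes; pool += (1, 1, 0, 1) = (9, 5, 5, 11)
(3) Precisely 6 of the possible complete orderings are safe sequences.


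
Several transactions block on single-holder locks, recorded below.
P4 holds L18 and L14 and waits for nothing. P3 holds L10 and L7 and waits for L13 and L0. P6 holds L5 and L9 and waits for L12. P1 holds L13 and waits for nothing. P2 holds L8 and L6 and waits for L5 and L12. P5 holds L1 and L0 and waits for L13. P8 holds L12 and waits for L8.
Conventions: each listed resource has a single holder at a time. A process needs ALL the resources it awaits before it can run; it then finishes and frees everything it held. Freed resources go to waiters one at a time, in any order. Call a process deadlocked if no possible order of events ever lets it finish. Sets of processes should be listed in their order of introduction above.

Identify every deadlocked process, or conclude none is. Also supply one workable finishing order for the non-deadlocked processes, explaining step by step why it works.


The deadlocked set is P6, P2 and P8.
Key observation: the knot is the closed ring of waits P6 -> P8 -> P2 -> P6; no other process is dragged down with it.
A valid finishing order for the others: P1, P5, P4, P3.
Check, step by step:
  run P1 (it waits on nothing); releases L13
  P5 waits on L13 — all released -> runs and releases L1 and L0
  run P4 (it waits on nothing); releases L18 and L14
  P3 waits on L13 and L0 — all released -> runs and releases L10 and L7


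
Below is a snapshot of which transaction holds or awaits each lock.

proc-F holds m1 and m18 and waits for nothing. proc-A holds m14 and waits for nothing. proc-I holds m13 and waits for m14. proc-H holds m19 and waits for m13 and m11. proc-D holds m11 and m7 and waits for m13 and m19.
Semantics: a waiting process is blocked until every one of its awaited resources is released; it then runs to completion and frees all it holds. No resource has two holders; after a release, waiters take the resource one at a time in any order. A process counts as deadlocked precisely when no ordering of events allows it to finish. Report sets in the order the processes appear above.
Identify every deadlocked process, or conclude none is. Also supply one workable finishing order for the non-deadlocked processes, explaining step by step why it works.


Deadlocked set: proc-H and proc-D.
Key observation: along proc-H -> proc-D -> proc-H, each member waits on what the next one holds — a deadlock; no other process is dragged down with it.
A valid finishing order for the others: proc-F, proc-A, proc-I.
Check, step by step:
  proc-F: no waits; runs immediately, freeing m1 and m18
  proc-A: no waits; runs immediately, freeing m14
  proc-I: everything it awaited (m14) is free; runs, freeing m13
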